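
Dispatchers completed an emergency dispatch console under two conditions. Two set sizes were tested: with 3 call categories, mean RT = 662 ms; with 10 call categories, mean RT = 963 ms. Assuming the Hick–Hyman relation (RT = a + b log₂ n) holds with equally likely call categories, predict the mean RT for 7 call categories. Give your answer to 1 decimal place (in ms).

Solve the two-equation system in a and b:
  b = (963 − 662) / (log₂ 10 − log₂ 3) = 301 / (3.3219 − 1.5850) = 173.291 ms/bit
  a = 662 − 173.291 × 1.5850 = 387.341 ms
Then RT(7) = 387.341 + 173.291 × log₂ 7 = 387.341 + 173.291 × 2.8074 ≈ 873.829 ms.

873.8 ms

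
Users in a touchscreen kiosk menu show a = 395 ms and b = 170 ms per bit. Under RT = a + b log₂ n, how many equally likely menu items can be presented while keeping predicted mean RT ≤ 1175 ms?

24

170·log₂ n ≤ 1175 − 395 = 780, giving log₂ n ≤ 4.5882 and n ≤ 24.055. The largest whole number is 24.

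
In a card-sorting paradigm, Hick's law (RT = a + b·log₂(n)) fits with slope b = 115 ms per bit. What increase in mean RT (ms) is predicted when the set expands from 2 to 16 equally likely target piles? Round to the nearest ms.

ΔRT = (a + b log₂ n₂) − (a + b log₂ n₁) = b·(log₂ n₂ − log₂ n₁).
log₂(16) − log₂(2) = log₂(16/2) = log₂(8) = 3.
ΔRT = 115 × 3.0000 = 345.000 ms.

345 ms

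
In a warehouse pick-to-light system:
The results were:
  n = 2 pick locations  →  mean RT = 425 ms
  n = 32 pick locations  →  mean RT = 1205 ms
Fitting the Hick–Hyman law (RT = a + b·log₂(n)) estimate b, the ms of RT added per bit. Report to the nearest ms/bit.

195 ms/bit

The slope on a log₂ axis is (1205 − 425) / (5 − 1) = 195 ms/bit.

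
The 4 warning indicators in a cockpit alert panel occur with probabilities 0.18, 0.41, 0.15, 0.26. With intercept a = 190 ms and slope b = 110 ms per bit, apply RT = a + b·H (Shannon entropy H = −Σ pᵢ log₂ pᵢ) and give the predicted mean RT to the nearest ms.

H = 0.18·log₂(1/0.18) + 0.41·log₂(1/0.41) + 0.15·log₂(1/0.15) + 0.26·log₂(1/0.26) = 1.8885 bits.
RT = 190 + 110 × 1.8885 = 397.74 ms.

398 ms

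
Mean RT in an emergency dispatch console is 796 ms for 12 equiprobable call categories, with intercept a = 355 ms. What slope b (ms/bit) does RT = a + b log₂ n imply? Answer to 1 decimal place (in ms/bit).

123.0 ms/bit

12 alternatives carry log₂ 12 = 3.5850 bits; the choice cost is 796 − 355 = 441 ms, so b = 441/3.5850 = 123.014 ms/bit.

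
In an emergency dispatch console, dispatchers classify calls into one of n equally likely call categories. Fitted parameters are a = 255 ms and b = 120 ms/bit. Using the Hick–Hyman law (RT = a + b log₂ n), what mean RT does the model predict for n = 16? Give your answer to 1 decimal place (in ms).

log₂(16) = 4 bits, so RT = 255 + 120 × 4 ≈ 735.000 ms.

735.0 ms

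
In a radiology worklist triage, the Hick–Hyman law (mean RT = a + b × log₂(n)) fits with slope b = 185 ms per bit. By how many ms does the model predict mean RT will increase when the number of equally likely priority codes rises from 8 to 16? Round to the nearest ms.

185 ms

Only the slope matters, since a is common to both: ΔRT = b·log₂(n₂/n₁).
log₂(16) − log₂(8) = log₂(16/8) = log₂(2) = 1.
ΔRT = 185 × 1.0000 = 185.000 ms.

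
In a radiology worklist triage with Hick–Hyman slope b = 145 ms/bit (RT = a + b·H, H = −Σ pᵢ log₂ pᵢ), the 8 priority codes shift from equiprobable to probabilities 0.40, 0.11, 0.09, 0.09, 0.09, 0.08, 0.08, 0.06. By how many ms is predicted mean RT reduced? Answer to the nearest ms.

The RT saving is b·ΔH. Equiprobable H₀ = log₂(8) = 3.0000 bits; with the given probabilities H = 2.6436 bits.
b·(H₀ − H) = 145 × (3.0000 − 2.6436) = 51.68 ms.

52 ms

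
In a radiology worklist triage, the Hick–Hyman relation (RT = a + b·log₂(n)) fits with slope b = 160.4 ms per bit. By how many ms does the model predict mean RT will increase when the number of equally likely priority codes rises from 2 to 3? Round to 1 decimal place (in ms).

93.8 ms

Only the slope matters, since a is common to both: ΔRT = b·log₂(n₂/n₁).
log₂(3) − log₂(2) = 1.5850 − 1 = 0.5850.
ΔRT = 160.4 × 0.5850 = 93.828 ms.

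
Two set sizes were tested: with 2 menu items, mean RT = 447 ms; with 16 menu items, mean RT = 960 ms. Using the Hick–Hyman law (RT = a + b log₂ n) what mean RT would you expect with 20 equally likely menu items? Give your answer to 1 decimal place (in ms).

With log₂ n on the abscissa the relation is linear; from the two conditions:
  b = (960 − 447) / (log₂ 16 − log₂ 2) = 513 / (4 − 1) = 171.000 ms/bit
  a = 447 − 171.000 × 1 = 276.000 ms
Then RT(20) = 276.000 + 171.000 × log₂ 20 = 276.000 + 171.000 × 4.3219 ≈ 1015.050 ms.

1015.0 ms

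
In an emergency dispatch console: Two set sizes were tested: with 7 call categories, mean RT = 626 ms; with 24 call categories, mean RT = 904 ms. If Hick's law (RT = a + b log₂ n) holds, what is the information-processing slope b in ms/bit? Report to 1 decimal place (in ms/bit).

156.4 ms/bit

Slope: b = (904 − 626) / (log₂ 24 − log₂ 7) = 278/1.7776 = 156.390 ms/bit.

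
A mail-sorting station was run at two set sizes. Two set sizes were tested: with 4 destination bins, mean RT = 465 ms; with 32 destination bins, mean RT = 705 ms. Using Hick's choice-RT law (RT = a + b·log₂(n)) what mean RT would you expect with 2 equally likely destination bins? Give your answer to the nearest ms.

385 ms

Fit slope and intercept:
  b = (705 − 465) / (log₂ 32 − log₂ 4) = 240 / (5 − 2) = 80 ms/bit
  a = 465 − 80 × 2 = 305 ms
Then RT(2) = 305 + 80 × log₂ 2 = 305 + 80 × 1 ≈ 385.000 ms.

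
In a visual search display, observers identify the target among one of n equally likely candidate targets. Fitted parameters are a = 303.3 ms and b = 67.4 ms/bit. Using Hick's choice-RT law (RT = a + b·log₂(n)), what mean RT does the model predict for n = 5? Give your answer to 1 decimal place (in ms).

459.8 ms

log₂(5) = 2.3219 bits, so RT = 303.3 + 67.4 × 2.3219 ≈ 459.798 ms.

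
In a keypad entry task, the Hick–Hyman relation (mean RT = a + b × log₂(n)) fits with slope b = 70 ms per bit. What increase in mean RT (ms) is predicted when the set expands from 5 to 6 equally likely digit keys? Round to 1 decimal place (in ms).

Only the slope matters, since a is common to both: ΔRT = b·log₂(n₂/n₁).
log₂(6) − log₂(5) = 2.5850 − 2.3219 = 0.2630.
ΔRT = 70 × 0.2630 = 18.412 ms.

18.4 ms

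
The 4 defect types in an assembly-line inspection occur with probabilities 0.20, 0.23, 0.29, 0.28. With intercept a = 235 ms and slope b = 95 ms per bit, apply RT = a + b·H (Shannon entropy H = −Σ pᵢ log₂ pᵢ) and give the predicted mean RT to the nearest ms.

423 ms

Entropy contributions −pᵢ log₂ pᵢ: 0.4644, 0.4877, 0.5179, 0.5142; sum H = 1.9842 bits.
RT = a + bH = 235 + 95·1.9842 = 423.50 ms.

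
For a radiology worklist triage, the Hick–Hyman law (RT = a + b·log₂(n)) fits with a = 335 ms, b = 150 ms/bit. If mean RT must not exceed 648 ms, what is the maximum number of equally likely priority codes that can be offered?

Information budget: (648 − 335)/150 = 2.0867 bits, so n ≤ 2^2.0867 = 4.248 → at most 4.

4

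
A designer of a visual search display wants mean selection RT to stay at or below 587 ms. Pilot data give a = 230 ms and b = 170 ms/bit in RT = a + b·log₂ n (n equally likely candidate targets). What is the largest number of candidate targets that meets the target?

Information budget: (587 − 230)/170 = 2.1000 bits, so n ≤ 2^2.1000 = 4.287 → at most 4.

4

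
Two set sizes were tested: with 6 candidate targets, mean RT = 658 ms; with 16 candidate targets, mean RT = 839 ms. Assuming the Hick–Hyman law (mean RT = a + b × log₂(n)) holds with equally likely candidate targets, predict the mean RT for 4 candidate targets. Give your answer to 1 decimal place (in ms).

RT is linear in log₂ n, so two points fix the line:
  b = (839 − 658) / (log₂ 16 − log₂ 6) = 181 / (4 − 2.5850) = 127.912 ms/bit
  a = 658 − 127.912 × 2.5850 = 327.353 ms
Then RT(4) = 327.353 + 127.912 × log₂ 4 = 327.353 + 127.912 × 2 ≈ 583.176 ms.

583.2 ms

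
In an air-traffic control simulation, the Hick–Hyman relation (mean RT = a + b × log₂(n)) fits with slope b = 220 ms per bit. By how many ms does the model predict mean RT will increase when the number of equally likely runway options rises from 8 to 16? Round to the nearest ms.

ΔRT = (a + b log₂ n₂) − (a + b log₂ n₁) = b·(log₂ n₂ − log₂ n₁).
log₂(16) − log₂(8) = log₂(16/8) = log₂(2) = 1.
ΔRT = 220 × 1.0000 = 220.000 ms.

220 ms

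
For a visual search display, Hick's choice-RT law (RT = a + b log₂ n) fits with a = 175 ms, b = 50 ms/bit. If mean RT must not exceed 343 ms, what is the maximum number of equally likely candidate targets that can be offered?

Set 175 + 50·log₂ n ≤ 343 → log₂ n ≤ (343 − 175)/50 = 3.3600.
So n ≤ 2^3.3600 = 10.267; the largest integer n is 10.

10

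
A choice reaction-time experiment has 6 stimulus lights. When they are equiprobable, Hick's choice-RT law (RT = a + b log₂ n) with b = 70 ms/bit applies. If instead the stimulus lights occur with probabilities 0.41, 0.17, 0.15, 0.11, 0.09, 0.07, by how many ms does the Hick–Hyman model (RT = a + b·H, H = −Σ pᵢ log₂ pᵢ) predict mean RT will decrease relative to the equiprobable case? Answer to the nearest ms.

20 ms

The RT saving is b·ΔH. Equiprobable H₀ = log₂(6) = 2.5850 bits; with the given probabilities H = 2.3040 bits.
b·(H₀ − H) = 70 × (2.5850 − 2.3040) = 19.67 ms.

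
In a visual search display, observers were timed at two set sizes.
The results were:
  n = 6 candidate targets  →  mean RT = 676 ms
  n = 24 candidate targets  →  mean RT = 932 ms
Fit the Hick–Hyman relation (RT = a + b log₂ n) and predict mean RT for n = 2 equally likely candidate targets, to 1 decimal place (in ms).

With log₂ n on the abscissa the relation is linear; from the two conditions:
  b = (932 − 676) / (log₂ 24 − log₂ 6) = 256 / (4.5850 − 2.5850) = 128.000 ms/bit
  a = 676 − 128.000 × 2.5850 = 345.125 ms
Then RT(2) = 345.125 + 128.000 × log₂ 2 = 345.125 + 128.000 × 1 ≈ 473.125 ms.

473.1 ms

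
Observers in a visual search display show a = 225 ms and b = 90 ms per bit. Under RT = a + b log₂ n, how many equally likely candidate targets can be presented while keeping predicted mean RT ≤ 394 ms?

3

Set 225 + 90·log₂ n ≤ 394 → log₂ n ≤ (394 − 225)/90 = 1.8778.
So n ≤ 2^1.8778 = 3.675; the largest integer n is 3.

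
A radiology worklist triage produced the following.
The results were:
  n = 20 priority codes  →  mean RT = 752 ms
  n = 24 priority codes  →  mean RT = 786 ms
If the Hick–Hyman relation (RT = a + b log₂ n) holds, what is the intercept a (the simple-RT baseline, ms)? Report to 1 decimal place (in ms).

193.3 ms

Slope: b = (786 − 752) / (log₂ 24 − log₂ 20) = 34/0.2630 = 129.261 ms/bit.
a = RT₁ − b·log₂ n₁ = 752 − 129.261 × 4.3219 = 193.345 ms.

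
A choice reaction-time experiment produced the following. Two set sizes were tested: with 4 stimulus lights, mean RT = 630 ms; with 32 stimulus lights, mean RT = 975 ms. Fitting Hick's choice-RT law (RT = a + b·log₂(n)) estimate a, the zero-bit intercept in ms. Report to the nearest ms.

b = (RT₂ − RT₁)/(log₂ n₂ − log₂ n₁) = (975 − 630)/(5 − 2) = 115 ms/bit.
a = RT₁ − b·log₂ n₁ = 630 − 115 × 2 = 400.000 ms.

400 ms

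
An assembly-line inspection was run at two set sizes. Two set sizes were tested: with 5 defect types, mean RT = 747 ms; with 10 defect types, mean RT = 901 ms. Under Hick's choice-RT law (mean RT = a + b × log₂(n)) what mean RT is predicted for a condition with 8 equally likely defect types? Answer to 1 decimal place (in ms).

Fit slope and intercept:
  b = (901 − 747) / (log₂ 10 − log₂ 5) = 154 / (3.3219 − 2.3219) = 154.000 ms/bit
  a = 747 − 154.000 × 2.3219 = 389.423 ms
Then RT(8) = 389.423 + 154.000 × log₂ 8 = 389.423 + 154.000 × 3 ≈ 851.423 ms.

851.4 ms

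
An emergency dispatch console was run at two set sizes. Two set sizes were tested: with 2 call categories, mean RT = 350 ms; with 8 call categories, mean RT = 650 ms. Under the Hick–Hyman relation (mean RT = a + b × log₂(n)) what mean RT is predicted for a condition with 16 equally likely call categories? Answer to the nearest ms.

800 ms

RT is linear in log₂ n, so two points fix the line:
  b = (650 − 350) / (log₂ 8 − log₂ 2) = 300 / (3 − 1) = 150 ms/bit
  a = 350 − 150 × 1 = 200 ms
Then RT(16) = 200 + 150 × log₂ 16 = 200 + 150 × 4 ≈ 800.000 ms.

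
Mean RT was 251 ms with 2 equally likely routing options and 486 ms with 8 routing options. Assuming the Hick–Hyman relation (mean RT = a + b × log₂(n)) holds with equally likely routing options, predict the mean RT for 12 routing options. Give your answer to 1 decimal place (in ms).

554.7 ms

Fit slope and intercept:
  b = (486 − 251) / (log₂ 8 − log₂ 2) = 235 / (3 − 1) = 117.500 ms/bit
  a = 251 − 117.500 × 1 = 133.500 ms
Then RT(12) = 133.500 + 117.500 × log₂ 12 = 133.500 + 117.500 × 3.5850 ≈ 554.733 ms.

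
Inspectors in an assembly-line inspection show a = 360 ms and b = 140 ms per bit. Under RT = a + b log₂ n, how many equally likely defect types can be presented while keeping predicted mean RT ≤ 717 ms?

Information budget: (717 − 360)/140 = 2.5500 bits, so n ≤ 2^2.5500 = 5.856 → at most 5.

5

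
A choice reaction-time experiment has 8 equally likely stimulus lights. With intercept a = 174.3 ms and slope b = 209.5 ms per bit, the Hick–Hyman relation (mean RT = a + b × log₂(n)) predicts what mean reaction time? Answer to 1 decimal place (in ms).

802.8 ms

log₂(8) = 3 bits, so RT = 174.3 + 209.5 × 3 ≈ 802.800 ms.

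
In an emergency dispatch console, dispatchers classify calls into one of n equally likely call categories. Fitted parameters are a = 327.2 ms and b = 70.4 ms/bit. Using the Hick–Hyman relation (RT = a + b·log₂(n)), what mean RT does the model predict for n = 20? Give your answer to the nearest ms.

631 ms

log₂(20) = 4.3219 bits, so RT = 327.2 + 70.4 × 4.3219 ≈ 631.464 ms.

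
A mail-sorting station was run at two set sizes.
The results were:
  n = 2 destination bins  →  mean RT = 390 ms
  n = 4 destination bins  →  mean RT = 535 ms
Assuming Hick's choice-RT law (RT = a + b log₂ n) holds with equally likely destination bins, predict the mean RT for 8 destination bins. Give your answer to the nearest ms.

With log₂ n on the abscissa the relation is linear; from the two conditions:
  b = (535 − 390) / (log₂ 4 − log₂ 2) = 145 / (2 − 1) = 145 ms/bit
  a = 390 − 145 × 1 = 245 ms
Then RT(8) = 245 + 145 × log₂ 8 = 245 + 145 × 3 ≈ 680.000 ms.

680 ms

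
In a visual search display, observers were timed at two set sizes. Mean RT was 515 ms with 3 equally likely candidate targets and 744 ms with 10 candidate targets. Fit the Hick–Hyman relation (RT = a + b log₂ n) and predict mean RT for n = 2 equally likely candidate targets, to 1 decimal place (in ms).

437.9 ms

With log₂ n on the abscissa the relation is linear; from the two conditions:
  b = (744 − 515) / (log₂ 10 − log₂ 3) = 229 / (3.3219 − 1.5850) = 131.839 ms/bit
  a = 515 − 131.839 × 1.5850 = 306.040 ms
Then RT(2) = 306.040 + 131.839 × log₂ 2 = 306.040 + 131.839 × 1 ≈ 437.879 ms.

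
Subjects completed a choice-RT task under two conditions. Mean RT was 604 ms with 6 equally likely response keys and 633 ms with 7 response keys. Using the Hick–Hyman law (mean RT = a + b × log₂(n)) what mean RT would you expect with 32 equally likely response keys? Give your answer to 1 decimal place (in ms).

918.9 ms

RT is linear in log₂ n, so two points fix the line:
  b = (633 − 604) / (log₂ 7 − log₂ 6) = 29 / (2.8074 − 2.5850) = 130.400 ms/bit
  a = 604 − 130.400 × 2.5850 = 266.921 ms
Then RT(32) = 266.921 + 130.400 × log₂ 32 = 266.921 + 130.400 × 5 ≈ 918.921 ms.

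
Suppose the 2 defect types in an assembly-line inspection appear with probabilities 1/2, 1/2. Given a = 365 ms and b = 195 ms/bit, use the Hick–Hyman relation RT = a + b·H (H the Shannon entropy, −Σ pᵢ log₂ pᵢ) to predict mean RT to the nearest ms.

H = −Σ pᵢ log₂ pᵢ = 0.5·1 + 0.5·1 = 1.000 bits.
RT = 365 + 195 × 1.000 = 560.00 ms.

560 ms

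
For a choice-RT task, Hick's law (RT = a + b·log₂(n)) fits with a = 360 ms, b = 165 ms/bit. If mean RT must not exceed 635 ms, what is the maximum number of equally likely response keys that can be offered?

165·log₂ n ≤ 635 − 360 = 275, giving log₂ n ≤ 1.6667 and n ≤ 3.175. The largest whole number is 3.

3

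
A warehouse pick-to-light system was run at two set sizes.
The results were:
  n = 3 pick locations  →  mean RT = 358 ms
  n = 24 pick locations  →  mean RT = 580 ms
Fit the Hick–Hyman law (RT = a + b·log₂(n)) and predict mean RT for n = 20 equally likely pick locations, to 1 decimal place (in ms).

Fit slope and intercept:
  b = (580 − 358) / (log₂ 24 − log₂ 3) = 222 / (4.5850 − 1.5850) = 74.000 ms/bit
  a = 358 − 74.000 × 1.5850 = 240.713 ms
Then RT(20) = 240.713 + 74.000 × log₂ 20 = 240.713 + 74.000 × 4.3219 ≈ 560.535 ms.

560.5 ms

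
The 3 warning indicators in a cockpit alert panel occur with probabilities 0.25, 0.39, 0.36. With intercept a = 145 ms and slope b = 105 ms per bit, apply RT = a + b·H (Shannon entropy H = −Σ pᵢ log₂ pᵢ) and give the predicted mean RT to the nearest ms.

Entropy contributions −pᵢ log₂ pᵢ: 0.5000, 0.5298, 0.5306; sum H = 1.5604 bits.
RT = a + bH = 145 + 105·1.5604 = 308.84 ms.

309 ms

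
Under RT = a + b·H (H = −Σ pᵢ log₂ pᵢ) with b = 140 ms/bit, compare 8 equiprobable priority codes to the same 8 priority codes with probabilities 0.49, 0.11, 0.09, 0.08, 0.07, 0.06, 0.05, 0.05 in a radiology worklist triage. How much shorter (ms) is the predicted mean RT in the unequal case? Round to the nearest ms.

Equiprobable entropy H₀ = log₂ 8 = 3.0000 bits.
Skewed entropy H = −Σ pᵢ log₂ pᵢ = 2.4030 bits.
ΔRT = b·(H₀ − H) = 140 × 0.5970 = 83.58 ms.

84 ms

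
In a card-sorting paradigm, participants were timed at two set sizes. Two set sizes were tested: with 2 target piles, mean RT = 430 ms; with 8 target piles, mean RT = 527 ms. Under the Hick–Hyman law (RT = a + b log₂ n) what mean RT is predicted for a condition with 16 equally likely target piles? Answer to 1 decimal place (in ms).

With log₂ n on the abscissa the relation is linear; from the two conditions:
  b = (527 − 430) / (log₂ 8 − log₂ 2) = 97 / (3 − 1) = 48.500 ms/bit
  a = 430 − 48.500 × 1 = 381.500 ms
Then RT(16) = 381.500 + 48.500 × log₂ 16 = 381.500 + 48.500 × 4 ≈ 575.500 ms.

575.5 ms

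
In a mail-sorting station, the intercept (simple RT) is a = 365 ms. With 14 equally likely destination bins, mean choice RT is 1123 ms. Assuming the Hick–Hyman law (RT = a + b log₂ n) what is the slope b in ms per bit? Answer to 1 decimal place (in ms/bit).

log₂(14) = 3.8074 bits.
b = (RT − a)/log₂ n = (1123 − 365) / 3.8074 = 199.088 ms/bit.

199.1 ms/bit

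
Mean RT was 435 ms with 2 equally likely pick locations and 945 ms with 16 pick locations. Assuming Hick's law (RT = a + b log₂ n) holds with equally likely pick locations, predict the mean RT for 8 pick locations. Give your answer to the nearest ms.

775 ms

Solve the two-equation system in a and b:
  b = (945 − 435) / (log₂ 16 − log₂ 2) = 510 / (4 − 1) = 170 ms/bit
  a = 435 − 170 × 1 = 265 ms
Then RT(8) = 265 + 170 × log₂ 8 = 265 + 170 × 3 ≈ 775.000 ms.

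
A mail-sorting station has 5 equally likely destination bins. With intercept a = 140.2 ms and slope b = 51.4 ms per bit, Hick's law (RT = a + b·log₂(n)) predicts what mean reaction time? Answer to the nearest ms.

log₂(5) = 2.3219 bits, so RT = 140.2 + 51.4 × 2.3219 ≈ 259.547 ms.

260 ms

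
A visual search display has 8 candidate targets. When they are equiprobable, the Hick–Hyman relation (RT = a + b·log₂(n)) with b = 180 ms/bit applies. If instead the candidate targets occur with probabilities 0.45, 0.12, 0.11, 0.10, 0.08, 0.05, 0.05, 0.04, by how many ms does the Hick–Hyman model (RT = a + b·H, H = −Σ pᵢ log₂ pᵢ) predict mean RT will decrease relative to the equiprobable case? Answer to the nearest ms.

94 ms

Equiprobable entropy H₀ = log₂ 8 = 3.0000 bits.
Skewed entropy H = −Σ pᵢ log₂ pᵢ = 2.4774 bits.
ΔRT = b·(H₀ − H) = 180 × 0.5226 = 94.07 ms.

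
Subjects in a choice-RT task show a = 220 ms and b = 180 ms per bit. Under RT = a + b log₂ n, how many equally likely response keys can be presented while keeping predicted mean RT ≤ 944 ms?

180·log₂ n ≤ 944 − 220 = 724, giving log₂ n ≤ 4.0222 and n ≤ 16.248. The largest whole number is 16.

16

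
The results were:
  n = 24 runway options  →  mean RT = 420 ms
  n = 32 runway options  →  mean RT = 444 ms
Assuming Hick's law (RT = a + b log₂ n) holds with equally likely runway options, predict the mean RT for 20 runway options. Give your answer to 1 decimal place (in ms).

RT is linear in log₂ n, so two points fix the line:
  b = (444 − 420) / (log₂ 32 − log₂ 24) = 24 / (5 − 4.5850) = 57.826 ms/bit
  a = 420 − 57.826 × 4.5850 = 154.869 ms
Then RT(20) = 154.869 + 57.826 × log₂ 20 = 154.869 + 57.826 × 4.3219 ≈ 404.790 ms.

404.8 ms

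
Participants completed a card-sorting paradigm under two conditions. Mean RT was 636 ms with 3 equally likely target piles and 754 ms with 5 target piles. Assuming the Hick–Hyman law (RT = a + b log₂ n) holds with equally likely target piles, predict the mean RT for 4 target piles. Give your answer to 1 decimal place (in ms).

702.5 ms

With log₂ n on the abscissa the relation is linear; from the two conditions:
  b = (754 − 636) / (log₂ 5 − log₂ 3) = 118 / (2.3219 − 1.5850) = 160.116 ms/bit
  a = 636 − 160.116 × 1.5850 = 382.222 ms
Then RT(4) = 382.222 + 160.116 × log₂ 4 = 382.222 + 160.116 × 2 ≈ 702.454 ms.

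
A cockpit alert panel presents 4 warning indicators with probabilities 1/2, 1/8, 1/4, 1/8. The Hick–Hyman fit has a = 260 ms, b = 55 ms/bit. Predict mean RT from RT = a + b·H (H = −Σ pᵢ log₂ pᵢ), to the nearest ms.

356 ms

H = −Σ pᵢ log₂ pᵢ = 0.5·1 + 0.125·3 + 0.25·2 + 0.125·3 = 1.750 bits.
RT = 260 + 55 × 1.750 = 356.25 ms.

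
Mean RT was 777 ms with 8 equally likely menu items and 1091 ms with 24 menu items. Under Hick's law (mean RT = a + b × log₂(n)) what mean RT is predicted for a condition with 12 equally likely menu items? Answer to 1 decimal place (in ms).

RT is linear in log₂ n, so two points fix the line:
  b = (1091 − 777) / (log₂ 24 − log₂ 8) = 314 / (4.5850 − 3) = 198.112 ms/bit
  a = 777 − 198.112 × 3 = 182.664 ms
Then RT(12) = 182.664 + 198.112 × log₂ 12 = 182.664 + 198.112 × 3.5850 ≈ 892.888 ms.

892.9 ms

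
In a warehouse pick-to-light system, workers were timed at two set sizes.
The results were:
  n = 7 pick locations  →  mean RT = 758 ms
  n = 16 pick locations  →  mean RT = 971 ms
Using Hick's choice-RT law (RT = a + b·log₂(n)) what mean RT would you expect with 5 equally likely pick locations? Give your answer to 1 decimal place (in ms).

With log₂ n on the abscissa the relation is linear; from the two conditions:
  b = (971 − 758) / (log₂ 16 − log₂ 7) = 213 / (4 − 2.8074) = 178.595 ms/bit
  a = 758 − 178.595 × 2.8074 = 256.622 ms
Then RT(5) = 256.622 + 178.595 × log₂ 5 = 256.622 + 178.595 × 2.3219 ≈ 671.305 ms.

671.3 ms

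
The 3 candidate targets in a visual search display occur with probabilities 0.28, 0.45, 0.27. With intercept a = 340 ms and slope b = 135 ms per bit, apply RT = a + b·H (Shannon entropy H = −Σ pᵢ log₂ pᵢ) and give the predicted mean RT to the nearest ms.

H = 0.28·log₂(1/0.28) + 0.45·log₂(1/0.45) + 0.27·log₂(1/0.27) = 1.5426 bits.
RT = 340 + 135 × 1.5426 = 548.26 ms.

548 ms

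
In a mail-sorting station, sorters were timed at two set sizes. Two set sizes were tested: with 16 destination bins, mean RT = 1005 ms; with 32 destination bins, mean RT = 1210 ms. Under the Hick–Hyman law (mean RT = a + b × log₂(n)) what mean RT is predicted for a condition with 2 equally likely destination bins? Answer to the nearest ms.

With log₂ n on the abscissa the relation is linear; from the two conditions:
  b = (1210 − 1005) / (log₂ 32 − log₂ 16) = 205 / (5 − 4) = 205 ms/bit
  a = 1005 − 205 × 4 = 185 ms
Then RT(2) = 185 + 205 × log₂ 2 = 185 + 205 × 1 ≈ 390.000 ms.

390 ms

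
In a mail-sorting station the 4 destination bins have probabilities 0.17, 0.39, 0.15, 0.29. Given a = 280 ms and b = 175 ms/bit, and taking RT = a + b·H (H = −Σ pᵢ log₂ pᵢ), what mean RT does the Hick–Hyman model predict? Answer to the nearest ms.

611 ms

H = 0.17·log₂(1/0.17) + 0.39·log₂(1/0.39) + 0.15·log₂(1/0.15) + 0.29·log₂(1/0.29) = 1.8928 bits.
RT = 280 + 175 × 1.8928 = 611.25 ms.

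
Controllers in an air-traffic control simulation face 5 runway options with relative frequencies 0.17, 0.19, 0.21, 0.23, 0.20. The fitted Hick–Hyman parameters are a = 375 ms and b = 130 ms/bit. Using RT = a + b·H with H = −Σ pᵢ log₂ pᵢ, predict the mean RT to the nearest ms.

676 ms

Entropy contributions −pᵢ log₂ pᵢ: 0.4346, 0.4552, 0.4728, 0.4877, 0.4644; sum H = 2.3147 bits.
RT = a + bH = 375 + 130·2.3147 = 675.91 ms.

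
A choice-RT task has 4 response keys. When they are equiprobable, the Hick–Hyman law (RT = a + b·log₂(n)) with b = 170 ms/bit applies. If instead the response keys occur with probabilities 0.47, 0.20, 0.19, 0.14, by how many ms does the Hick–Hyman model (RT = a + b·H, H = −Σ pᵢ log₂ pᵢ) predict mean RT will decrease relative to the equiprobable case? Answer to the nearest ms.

Equiprobable entropy H₀ = log₂ 4 = 2.0000 bits.
Skewed entropy H = −Σ pᵢ log₂ pᵢ = 1.8287 bits.
ΔRT = b·(H₀ − H) = 170 × 0.1713 = 29.12 ms.

29 ms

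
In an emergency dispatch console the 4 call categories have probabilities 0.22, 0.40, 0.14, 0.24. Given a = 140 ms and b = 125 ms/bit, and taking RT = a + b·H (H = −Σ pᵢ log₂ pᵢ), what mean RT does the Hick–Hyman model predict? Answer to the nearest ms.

H = 0.22·log₂(1/0.22) + 0.40·log₂(1/0.40) + 0.14·log₂(1/0.14) + 0.24·log₂(1/0.24) = 1.9006 bits.
RT = 140 + 125 × 1.9006 = 377.57 ms.

378 ms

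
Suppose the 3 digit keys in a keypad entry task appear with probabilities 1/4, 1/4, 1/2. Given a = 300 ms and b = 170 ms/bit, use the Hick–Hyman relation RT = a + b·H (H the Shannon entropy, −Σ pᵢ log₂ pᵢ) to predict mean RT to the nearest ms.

Each term −pᵢ log₂ pᵢ: 0.25·2 + 0.25·2 + 0.5·1; summed, H = 1.500 bits.
Mean RT = a + bH = 300 + 170·1.500 = 555.00 ms.

555 ms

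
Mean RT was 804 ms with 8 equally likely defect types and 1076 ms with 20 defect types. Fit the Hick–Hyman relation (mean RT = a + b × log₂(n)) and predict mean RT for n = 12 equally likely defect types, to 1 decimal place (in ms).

924.4 ms

Solve the two-equation system in a and b:
  b = (1076 − 804) / (log₂ 20 − log₂ 8) = 272 / (4.3219 − 3) = 205.760 ms/bit
  a = 804 − 205.760 × 3 = 186.720 ms
Then RT(12) = 186.720 + 205.760 × log₂ 12 = 186.720 + 205.760 × 3.5850 ≈ 924.362 ms.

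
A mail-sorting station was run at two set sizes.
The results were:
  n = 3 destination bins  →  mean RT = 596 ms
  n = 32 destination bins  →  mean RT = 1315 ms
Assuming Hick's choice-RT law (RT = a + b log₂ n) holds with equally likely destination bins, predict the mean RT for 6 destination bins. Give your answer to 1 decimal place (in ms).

With log₂ n on the abscissa the relation is linear; from the two conditions:
  b = (1315 − 596) / (log₂ 32 − log₂ 3) = 719 / (5 − 1.5850) = 210.539 ms/bit
  a = 596 − 210.539 × 1.5850 = 262.303 ms
Then RT(6) = 262.303 + 210.539 × log₂ 6 = 262.303 + 210.539 × 2.5850 ≈ 806.539 ms.

806.5 ms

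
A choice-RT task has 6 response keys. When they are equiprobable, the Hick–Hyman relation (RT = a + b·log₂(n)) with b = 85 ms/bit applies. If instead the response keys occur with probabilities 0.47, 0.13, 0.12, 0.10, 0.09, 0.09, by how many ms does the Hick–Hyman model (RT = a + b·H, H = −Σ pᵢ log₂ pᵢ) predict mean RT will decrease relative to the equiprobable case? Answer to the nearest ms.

31 ms

The RT saving is b·ΔH. Equiprobable H₀ = log₂(6) = 2.5850 bits; with the given probabilities H = 2.2192 bits.
b·(H₀ − H) = 85 × (2.5850 − 2.2192) = 31.09 ms.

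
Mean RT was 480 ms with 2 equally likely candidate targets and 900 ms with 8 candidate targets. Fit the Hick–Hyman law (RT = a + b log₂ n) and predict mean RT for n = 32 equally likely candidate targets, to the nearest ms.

1320 ms

RT is linear in log₂ n, so two points fix the line:
  b = (900 − 480) / (log₂ 8 − log₂ 2) = 420 / (3 − 1) = 210 ms/bit
  a = 480 − 210 × 1 = 270 ms
Then RT(32) = 270 + 210 × log₂ 32 = 270 + 210 × 5 ≈ 1320.000 ms.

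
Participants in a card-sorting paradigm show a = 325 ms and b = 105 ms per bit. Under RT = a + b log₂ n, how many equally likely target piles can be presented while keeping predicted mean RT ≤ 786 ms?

Set 325 + 105·log₂ n ≤ 786 → log₂ n ≤ (786 − 325)/105 = 4.3905.
So n ≤ 2^4.3905 = 20.973; the largest integer n is 20.

20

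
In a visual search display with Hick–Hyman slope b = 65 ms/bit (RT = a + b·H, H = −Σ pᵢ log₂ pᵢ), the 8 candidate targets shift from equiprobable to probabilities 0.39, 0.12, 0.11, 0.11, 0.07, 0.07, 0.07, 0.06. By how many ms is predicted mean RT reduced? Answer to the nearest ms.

23 ms

The RT saving is b·ΔH. Equiprobable H₀ = log₂(8) = 3.0000 bits; with the given probabilities H = 2.6466 bits.
b·(H₀ − H) = 65 × (3.0000 − 2.6466) = 22.97 ms.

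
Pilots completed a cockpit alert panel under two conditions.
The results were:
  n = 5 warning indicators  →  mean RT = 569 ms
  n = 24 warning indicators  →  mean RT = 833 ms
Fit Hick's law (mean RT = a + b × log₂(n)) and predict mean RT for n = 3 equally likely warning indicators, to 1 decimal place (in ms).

483.0 ms

Solve the two-equation system in a and b:
  b = (833 − 569) / (log₂ 24 − log₂ 5) = 264 / (4.5850 − 2.3219) = 116.658 ms/bit
  a = 569 − 116.658 × 2.3219 = 298.130 ms
Then RT(3) = 298.130 + 116.658 × log₂ 3 = 298.130 + 116.658 × 1.5850 ≈ 483.027 ms.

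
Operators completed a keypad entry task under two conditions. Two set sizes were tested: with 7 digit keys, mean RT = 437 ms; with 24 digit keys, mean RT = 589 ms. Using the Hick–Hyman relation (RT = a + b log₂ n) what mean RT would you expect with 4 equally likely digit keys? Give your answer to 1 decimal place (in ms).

Solve the two-equation system in a and b:
  b = (589 − 437) / (log₂ 24 − log₂ 7) = 152 / (4.5850 − 2.8074) = 85.508 ms/bit
  a = 437 − 85.508 × 2.8074 = 196.948 ms
Then RT(4) = 196.948 + 85.508 × log₂ 4 = 196.948 + 85.508 × 2 ≈ 367.965 ms.

368.0 ms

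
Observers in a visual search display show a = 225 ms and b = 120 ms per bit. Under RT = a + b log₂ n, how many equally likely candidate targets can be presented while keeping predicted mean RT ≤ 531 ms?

5

Set 225 + 120·log₂ n ≤ 531 → log₂ n ≤ (531 − 225)/120 = 2.5500.
So n ≤ 2^2.5500 = 5.856; the largest integer n is 5.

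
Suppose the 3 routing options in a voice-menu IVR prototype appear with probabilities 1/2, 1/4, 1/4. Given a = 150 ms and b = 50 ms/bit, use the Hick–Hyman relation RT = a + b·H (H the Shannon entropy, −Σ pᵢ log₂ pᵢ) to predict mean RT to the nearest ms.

225 ms

H = −Σ pᵢ log₂ pᵢ = 0.5·1 + 0.25·2 + 0.25·2 = 1.500 bits.
RT = 150 + 50 × 1.500 = 225.00 ms.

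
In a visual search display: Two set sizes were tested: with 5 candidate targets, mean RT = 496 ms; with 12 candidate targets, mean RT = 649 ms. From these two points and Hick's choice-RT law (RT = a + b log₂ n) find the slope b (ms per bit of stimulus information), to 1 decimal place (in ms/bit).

b = (RT₂ − RT₁)/(log₂ n₂ − log₂ n₁) = (649 − 496)/(3.5850 − 2.3219) = 121.137 ms/bit.

121.1 ms/bit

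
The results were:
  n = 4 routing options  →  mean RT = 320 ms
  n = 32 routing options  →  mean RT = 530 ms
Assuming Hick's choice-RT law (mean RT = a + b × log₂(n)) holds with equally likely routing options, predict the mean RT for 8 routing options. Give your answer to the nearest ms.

With log₂ n on the abscissa the relation is linear; from the two conditions:
  b = (530 − 320) / (log₂ 32 − log₂ 4) = 210 / (5 − 2) = 70 ms/bit
  a = 320 − 70 × 2 = 180 ms
Then RT(8) = 180 + 70 × log₂ 8 = 180 + 70 × 3 ≈ 390.000 ms.

390 ms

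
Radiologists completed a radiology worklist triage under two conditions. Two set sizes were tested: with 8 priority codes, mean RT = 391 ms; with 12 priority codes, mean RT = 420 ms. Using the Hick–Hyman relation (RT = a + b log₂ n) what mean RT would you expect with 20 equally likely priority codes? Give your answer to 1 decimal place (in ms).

Solve the two-equation system in a and b:
  b = (420 − 391) / (log₂ 12 − log₂ 8) = 29 / (3.5850 − 3) = 49.576 ms/bit
  a = 391 − 49.576 × 3 = 242.273 ms
Then RT(20) = 242.273 + 49.576 × log₂ 20 = 242.273 + 49.576 × 4.3219 ≈ 456.536 ms.

456.5 ms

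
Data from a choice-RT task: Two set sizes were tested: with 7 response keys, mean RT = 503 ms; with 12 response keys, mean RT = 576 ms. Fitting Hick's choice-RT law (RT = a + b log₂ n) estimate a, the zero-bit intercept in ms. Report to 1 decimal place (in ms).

b = (RT₂ − RT₁)/(log₂ n₂ − log₂ n₁) = (576 − 503)/(3.5850 − 2.8074) = 93.878 ms/bit.
Intercept: a = 503 − 93.878·log₂(7) = 239.452 ms.

239.5 ms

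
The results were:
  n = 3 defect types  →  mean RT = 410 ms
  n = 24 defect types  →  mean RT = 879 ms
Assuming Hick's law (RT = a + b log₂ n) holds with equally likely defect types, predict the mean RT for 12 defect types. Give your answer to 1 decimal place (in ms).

722.7 ms

With log₂ n on the abscissa the relation is linear; from the two conditions:
  b = (879 − 410) / (log₂ 24 − log₂ 3) = 469 / (4.5850 − 1.5850) = 156.333 ms/bit
  a = 410 − 156.333 × 1.5850 = 162.218 ms
Then RT(12) = 162.218 + 156.333 × log₂ 12 = 162.218 + 156.333 × 3.5850 ≈ 722.667 ms.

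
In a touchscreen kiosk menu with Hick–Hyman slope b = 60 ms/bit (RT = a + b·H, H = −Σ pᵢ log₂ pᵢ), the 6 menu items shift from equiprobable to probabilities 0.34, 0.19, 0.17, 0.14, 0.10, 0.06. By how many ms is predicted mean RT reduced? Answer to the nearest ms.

Equiprobable entropy H₀ = log₂ 6 = 2.5850 bits.
Skewed entropy H = −Σ pᵢ log₂ pᵢ = 2.3918 bits.
ΔRT = b·(H₀ − H) = 60 × 0.1931 = 11.59 ms.

12 ms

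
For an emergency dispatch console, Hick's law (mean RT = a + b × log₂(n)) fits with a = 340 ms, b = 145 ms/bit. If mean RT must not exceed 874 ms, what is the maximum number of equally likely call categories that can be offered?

12

Set 340 + 145·log₂ n ≤ 874 → log₂ n ≤ (874 − 340)/145 = 3.6828.
So n ≤ 2^3.6828 = 12.842; the largest integer n is 12.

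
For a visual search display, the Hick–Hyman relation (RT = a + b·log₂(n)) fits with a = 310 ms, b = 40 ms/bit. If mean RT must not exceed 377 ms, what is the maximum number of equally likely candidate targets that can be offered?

3

Set 310 + 40·log₂ n ≤ 377 → log₂ n ≤ (377 − 310)/40 = 1.6750.
So n ≤ 2^1.6750 = 3.193; the largest integer n is 3.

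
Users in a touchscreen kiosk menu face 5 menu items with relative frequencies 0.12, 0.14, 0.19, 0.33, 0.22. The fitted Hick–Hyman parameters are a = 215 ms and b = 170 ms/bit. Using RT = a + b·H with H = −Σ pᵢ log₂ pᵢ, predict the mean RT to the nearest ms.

H = 0.12·log₂(1/0.12) + 0.14·log₂(1/0.14) + 0.19·log₂(1/0.19) + 0.33·log₂(1/0.33) + 0.22·log₂(1/0.22) = 2.2278 bits.
RT = 215 + 170 × 2.2278 = 593.73 ms.

594 ms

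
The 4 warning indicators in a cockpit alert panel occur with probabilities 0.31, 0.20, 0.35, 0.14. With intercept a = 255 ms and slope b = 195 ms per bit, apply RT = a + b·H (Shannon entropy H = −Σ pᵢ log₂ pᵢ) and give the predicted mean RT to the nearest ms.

Entropy contributions −pᵢ log₂ pᵢ: 0.5238, 0.4644, 0.5301, 0.3971; sum H = 1.9154 bits.
RT = a + bH = 255 + 195·1.9154 = 628.50 ms.

629 ms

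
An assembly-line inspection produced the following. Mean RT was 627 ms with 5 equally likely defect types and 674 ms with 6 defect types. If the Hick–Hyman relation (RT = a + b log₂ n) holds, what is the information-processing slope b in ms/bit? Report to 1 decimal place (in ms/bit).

178.7 ms/bit

b = (RT₂ − RT₁)/(log₂ n₂ − log₂ n₁) = (674 − 627)/(2.5850 − 2.3219) = 178.684 ms/bit.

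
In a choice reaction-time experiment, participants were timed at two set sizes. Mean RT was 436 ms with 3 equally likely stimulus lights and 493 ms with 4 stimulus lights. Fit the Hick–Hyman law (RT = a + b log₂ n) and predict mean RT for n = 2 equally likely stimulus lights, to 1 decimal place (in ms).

355.7 ms

Fit slope and intercept:
  b = (493 − 436) / (log₂ 4 − log₂ 3) = 57 / (2 − 1.5850) = 137.337 ms/bit
  a = 436 − 137.337 × 1.5850 = 218.326 ms
Then RT(2) = 218.326 + 137.337 × log₂ 2 = 218.326 + 137.337 × 1 ≈ 355.663 ms.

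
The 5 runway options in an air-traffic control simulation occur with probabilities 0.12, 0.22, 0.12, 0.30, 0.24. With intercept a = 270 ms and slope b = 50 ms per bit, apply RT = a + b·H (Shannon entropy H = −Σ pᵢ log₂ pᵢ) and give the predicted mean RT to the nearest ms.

H = 0.12·log₂(1/0.12) + 0.22·log₂(1/0.22) + 0.12·log₂(1/0.12) + 0.30·log₂(1/0.30) + 0.24·log₂(1/0.24) = 2.2299 bits.
RT = 270 + 50 × 2.2299 = 381.50 ms.

381 ms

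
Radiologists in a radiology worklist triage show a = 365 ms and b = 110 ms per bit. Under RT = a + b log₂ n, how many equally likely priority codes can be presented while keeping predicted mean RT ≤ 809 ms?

16

Set 365 + 110·log₂ n ≤ 809 → log₂ n ≤ (809 − 365)/110 = 4.0364.
So n ≤ 2^4.0364 = 16.408; the largest integer n is 16.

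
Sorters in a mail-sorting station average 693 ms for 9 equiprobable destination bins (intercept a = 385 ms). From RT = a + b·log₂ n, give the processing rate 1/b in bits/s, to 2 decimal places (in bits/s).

10.29 bits/s

b = (693 − 385)/log₂ 9 = 308/3.1699 = 97.163 ms per bit = 0.09716 s/bit; the reciprocal is 10.292 bits/s.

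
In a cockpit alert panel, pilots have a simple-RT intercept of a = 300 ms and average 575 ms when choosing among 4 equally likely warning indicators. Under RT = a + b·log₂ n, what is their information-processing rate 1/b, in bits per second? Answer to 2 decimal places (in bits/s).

b = (575 − 300)/log₂ 4 = 275/2 = 137.500 ms per bit = 0.13750 s/bit; the reciprocal is 7.273 bits/s.

7.27 bits/s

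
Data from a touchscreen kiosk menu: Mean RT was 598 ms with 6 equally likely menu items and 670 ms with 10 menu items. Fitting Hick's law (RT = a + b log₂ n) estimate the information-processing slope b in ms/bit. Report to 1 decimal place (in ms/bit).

97.7 ms/bit

Slope: b = (670 − 598) / (log₂ 10 − log₂ 6) = 72/0.7370 = 97.698 ms/bit.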